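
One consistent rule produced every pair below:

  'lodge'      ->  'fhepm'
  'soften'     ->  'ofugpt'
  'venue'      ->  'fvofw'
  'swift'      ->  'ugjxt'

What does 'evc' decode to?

The output letters match the input read backwards, each shifted +1: lodge reversed is egdol. Two steps: reverse the string, then apply a Caesar shift of +1.
Undoing it on evc: shift back: e−1=d, v−1=u, c−1=b → dub; then reverse → bud.

bud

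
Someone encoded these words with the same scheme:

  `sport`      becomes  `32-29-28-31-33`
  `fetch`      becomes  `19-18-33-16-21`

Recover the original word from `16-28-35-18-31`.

s is letter #19 and maps to 32: an offset of 13. The number is (letter's place in the alphabet, a=1) + 13.
Reversing it on 16-28-35-18-31: 16→(16−13)÷1=3=c, 28→(28−13)÷1=15=o, 35→(35−13)÷1=22=v, 18→(18−13)÷1=5=e, 31→(31−13)÷1=18=r.

cover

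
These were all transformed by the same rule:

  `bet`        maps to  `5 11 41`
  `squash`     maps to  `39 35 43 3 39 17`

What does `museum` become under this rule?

27 43 39 11 43 27

b(#2)→5 and e(#5)→11: differences scale by 2, so n = 2·pos + 1. The formula is n = 2×(alphabet index, a=1) + 1.
On museum: m=13→27, u=21→43, s=19→39, e=5→11, u=21→43, m=13→27.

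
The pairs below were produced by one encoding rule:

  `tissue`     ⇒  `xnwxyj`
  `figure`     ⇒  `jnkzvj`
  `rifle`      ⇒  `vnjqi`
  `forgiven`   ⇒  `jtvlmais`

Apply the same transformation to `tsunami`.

A repeating key of period 2 is used — shifts +4, +5 over and over.
On tsunami: t+4=x, s+5=x, u+4=y, n+5=s, a+4=e, m+5=r, i+4=m.

xxyserm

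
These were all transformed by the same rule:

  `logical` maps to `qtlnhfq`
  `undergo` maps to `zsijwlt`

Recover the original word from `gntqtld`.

Compare letters: l→q is +5, o→t is +5, g→l is +5 — a constant shift. It's a constant shift of +5 (ROT5).
Reversing it on gntqtld: g−5=b, n−5=i, t−5=o, q−5=l, t−5=o, l−5=g, d−5=y.

biology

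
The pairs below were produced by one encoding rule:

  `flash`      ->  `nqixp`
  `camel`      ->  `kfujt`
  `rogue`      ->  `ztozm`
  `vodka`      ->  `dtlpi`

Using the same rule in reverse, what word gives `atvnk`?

Shifts by position in flash: pos 0: f→n (+8), pos 1: l→q (+5), pos 2: a→i (+8), pos 3: s→x (+5) — repeating every 2. The shifts repeat in a cycle of length 2: positions 0,1,… shift by +8, +5, then the pattern repeats.
Undoing it on atvnk: a−8=s, t−5=o, v−8=n, n−5=i, k−8=c.

sonic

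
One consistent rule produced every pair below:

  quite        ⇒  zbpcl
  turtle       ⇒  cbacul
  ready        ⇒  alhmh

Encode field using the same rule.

The shift depends on letter class: consonant q→z is +9, but vowel u→b is +7. Two shifts are in play — +7 for a/e/i/o/u, +9 for every other letter.
Applying it to field: f(cons)+9=o, i(vowel)+7=p, e(vowel)+7=l, l(cons)+9=u, d(cons)+9=m.

oplum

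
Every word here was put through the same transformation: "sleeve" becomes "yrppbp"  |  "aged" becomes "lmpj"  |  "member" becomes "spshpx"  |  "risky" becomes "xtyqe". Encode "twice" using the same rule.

zctip

The shift depends on letter class: consonant s→y is +6, but vowel e→p is +11. The rule splits by letter class: vowels +11, consonants +6.
On twice: t(cons)+6=z, w(cons)+6=c, i(vowel)+11=t, c(cons)+6=i, e(vowel)+11=p.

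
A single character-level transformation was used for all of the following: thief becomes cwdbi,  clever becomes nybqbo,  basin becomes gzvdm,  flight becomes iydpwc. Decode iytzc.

float

This is an affine cipher: with a=0,…,z=25, each position x becomes (7x+25) mod 26.
Decoding iytzc: i(8)→15·(8−25)≡5=f; y(24)→15·(24−25)≡11=l; t(19)→15·(19−25)≡14=o; z(25)→15·(25−25)≡0=a; c(2)→15·(2−25)≡19=t (all mod 26).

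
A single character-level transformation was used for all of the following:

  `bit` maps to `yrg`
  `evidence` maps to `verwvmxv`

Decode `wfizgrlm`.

This is the alphabet-reversal cipher (Atbash): a becomes z, b becomes y, etc.
Reversing it on wfizgrlm: w↔d, f↔u, i↔r, z↔a, g↔t, r↔i, l↔o, m↔n.

duration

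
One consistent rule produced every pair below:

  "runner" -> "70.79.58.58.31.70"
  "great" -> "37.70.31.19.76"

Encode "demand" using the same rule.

28.31.55.19.58.28

With a=1..z=26, the number is 3·pos + 16.
On demand: d=4→28, e=5→31, m=13→55, a=1→19, n=14→58, d=4→28.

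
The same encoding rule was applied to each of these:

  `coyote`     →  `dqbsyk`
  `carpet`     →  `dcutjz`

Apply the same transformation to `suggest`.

twjkjya

The shift increases by 1 at each position, starting from +1: 1, 2, 3, ….
Applying it to suggest: s+1=t, u+2=w, g+3=j, g+4=k, e+5=j, s+6=y, t+7=a.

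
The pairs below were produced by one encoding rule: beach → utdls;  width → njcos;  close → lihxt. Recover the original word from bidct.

glade

b(1)→u(20) and e(4)→t(19) fit y≡17x+3 (mod 26); the inverse of 17 mod 26 is 23. Each letter's alphabet position (a=0..z=25) is mapped through 17·x+3 mod 26 — an affine cipher.
Undoing it on bidct: b(1)→23·(1−3)≡6=g; i(8)→23·(8−3)≡11=l; d(3)→23·(3−3)≡0=a; c(2)→23·(2−3)≡3=d; t(19)→23·(19−3)≡4=e (all mod 26).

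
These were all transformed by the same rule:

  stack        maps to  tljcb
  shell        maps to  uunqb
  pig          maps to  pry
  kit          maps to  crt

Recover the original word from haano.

ferry

The output letters match the input read backwards, each shifted +9: stack reversed is kcats. Read the word backwards and shift each letter +9.
Reversing it on haano: shift back: h−9=y, a−9=r, a−9=r, n−9=e, o−9=f → yrref; then reverse → ferry.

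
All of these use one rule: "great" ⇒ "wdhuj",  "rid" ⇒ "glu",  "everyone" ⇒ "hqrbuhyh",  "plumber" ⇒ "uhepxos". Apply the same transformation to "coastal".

The output letters match the input read backwards, each shifted +3: great reversed is taerg. Read the word backwards and shift each letter +3.
For coastal: reverse → latsaoc; then shift: l+3=o, a+3=d, t+3=w, s+3=v, a+3=d, o+3=r, c+3=f.

odwvdrf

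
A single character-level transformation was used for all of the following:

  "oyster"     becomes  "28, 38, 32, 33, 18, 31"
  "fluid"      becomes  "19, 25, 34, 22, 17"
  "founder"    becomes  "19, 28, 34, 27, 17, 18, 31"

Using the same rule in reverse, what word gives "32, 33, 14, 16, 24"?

stack

o is letter #15 and maps to 28: an offset of 13. Letters become their 1-based position plus 13 (so a→14, b→15, …).
Undoing it on 32, 33, 14, 16, 24: 32→(32−13)÷1=19=s, 33→(33−13)÷1=20=t, 14→(14−13)÷1=1=a, 16→(16−13)÷1=3=c, 24→(24−13)÷1=11=k.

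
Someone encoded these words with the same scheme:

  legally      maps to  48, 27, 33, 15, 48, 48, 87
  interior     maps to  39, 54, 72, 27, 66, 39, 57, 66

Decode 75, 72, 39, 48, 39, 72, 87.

utility

Each letter becomes 3×(its alphabet position, a=1..z=26) + 12.
Undoing it on 75, 72, 39, 48, 39, 72, 87: 75→(75−12)÷3=21=u, 72→(72−12)÷3=20=t, 39→(39−12)÷3=9=i, 48→(48−12)÷3=12=l, 39→(39−12)÷3=9=i, 72→(72−12)÷3=20=t, 87→(87−12)÷3=25=y.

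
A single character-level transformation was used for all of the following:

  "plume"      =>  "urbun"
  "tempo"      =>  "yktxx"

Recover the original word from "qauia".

In plume: p→u is +5, l→r is +6, u→b is +7, m→u is +8 — the shift increases by 1 each position. The shift increases by 1 at each position, starting from +5: 5, 6, 7, ….
Undoing it on qauia: q−5=l, a−6=u, u−7=n, i−8=a, a−9=r.

lunar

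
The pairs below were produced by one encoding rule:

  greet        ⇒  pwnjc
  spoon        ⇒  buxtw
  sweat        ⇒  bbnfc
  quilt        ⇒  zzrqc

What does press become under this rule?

ywnxb

Shifts by position in greet: pos 0: g→p (+9), pos 1: r→w (+5), pos 2: e→n (+9), pos 3: e→j (+5) — repeating every 2. It's a Vigenère-style cipher with numeric key [9,5]: position i shifts by key[i mod 2].
Applying it to press: p+9=y, r+5=w, e+9=n, s+5=x, s+9=b.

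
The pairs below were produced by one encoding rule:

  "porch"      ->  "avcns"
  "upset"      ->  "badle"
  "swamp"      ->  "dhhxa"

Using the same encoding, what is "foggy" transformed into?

Vowels shift forward by 7 and consonants shift forward by 11.
Applying it to foggy: f(cons)+11=q, o(vowel)+7=v, g(cons)+11=r, g(cons)+11=r, y(cons)+11=j.

qvrrj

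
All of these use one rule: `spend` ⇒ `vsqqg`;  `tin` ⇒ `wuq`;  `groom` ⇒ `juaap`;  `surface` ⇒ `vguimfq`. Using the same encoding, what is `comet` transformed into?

The shift depends on letter class: consonant s→v is +3, but vowel e→q is +12. Vowels shift forward by 12 and consonants shift forward by 3.
On comet: c(cons)+3=f, o(vowel)+12=a, m(cons)+3=p, e(vowel)+12=q, t(cons)+3=w.

fapqw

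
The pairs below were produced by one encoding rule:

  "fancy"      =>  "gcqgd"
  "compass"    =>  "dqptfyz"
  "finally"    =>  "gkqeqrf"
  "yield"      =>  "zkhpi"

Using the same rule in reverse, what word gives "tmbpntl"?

skyline

In fancy: f→g is +1, a→c is +2, n→q is +3, c→g is +4 — the shift increases by 1 each position. Letter i (0-indexed) is shifted by i+1, so successive shifts are 1, 2, 3, ….
Reversing it on tmbpntl: t−1=s, m−2=k, b−3=y, p−4=l, n−5=i, t−6=n, l−7=e.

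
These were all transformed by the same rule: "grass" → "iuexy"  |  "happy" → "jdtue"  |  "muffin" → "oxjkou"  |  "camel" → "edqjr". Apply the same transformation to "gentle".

ihryrl

In grass: g→i is +2, r→u is +3, a→e is +4, s→x is +5 — the shift increases by 1 each position. Each letter shifts forward by (position + 2), i.e. 2, 3, 4, … — the shift grows by one for each successive letter.
On gentle: g+2=i, e+3=h, n+4=r, t+5=y, l+6=r, e+7=l.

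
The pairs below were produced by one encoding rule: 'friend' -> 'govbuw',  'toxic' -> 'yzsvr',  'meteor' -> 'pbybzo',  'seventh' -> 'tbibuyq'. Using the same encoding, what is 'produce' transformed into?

eozwdrb

f(5)→g(6) and r(17)→o(14) fit y≡5x+7 (mod 26); the inverse of 5 mod 26 is 21. This is an affine cipher: with a=0,…,z=25, each position x becomes (5x+7) mod 26.
On produce: p(15)→5·15+7≡4=e; r(17)→5·17+7≡14=o; o(14)→5·14+7≡25=z; d(3)→5·3+7≡22=w; u(20)→5·20+7≡3=d; c(2)→5·2+7≡17=r; e(4)→5·4+7≡1=b (all mod 26).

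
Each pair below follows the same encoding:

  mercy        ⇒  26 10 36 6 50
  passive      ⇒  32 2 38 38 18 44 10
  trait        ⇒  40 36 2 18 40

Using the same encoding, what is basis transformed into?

m(#13)→26 and e(#5)→10: differences scale by 2, so n = 2·pos + 0. Each letter becomes 2×(its alphabet position, a=1..z=26).
Applying it to basis: b=2→4, a=1→2, s=19→38, i=9→18, s=19→38.

4 2 38 18 38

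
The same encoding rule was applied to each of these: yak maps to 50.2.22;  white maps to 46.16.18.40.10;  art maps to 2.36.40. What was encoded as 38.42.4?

With a=1..z=26, the number is 2·pos.
Decoding 38.42.4: 38→(38−0)÷2=19=s, 42→(42−0)÷2=21=u, 4→(4−0)÷2=2=b.

sub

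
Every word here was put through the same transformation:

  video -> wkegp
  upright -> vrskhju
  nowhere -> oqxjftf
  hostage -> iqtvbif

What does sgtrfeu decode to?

Shifts by position in video: pos 0: v→w (+1), pos 1: i→k (+2), pos 2: d→e (+1), pos 3: e→g (+2) — repeating every 2. A repeating key of period 2 is used — shifts +1, +2 over and over.
Decoding sgtrfeu: s−1=r, g−2=e, t−1=s, r−2=p, f−1=e, e−2=c, u−1=t.

respect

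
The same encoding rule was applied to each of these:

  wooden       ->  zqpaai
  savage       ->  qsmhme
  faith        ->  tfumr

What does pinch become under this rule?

tozub

Read the word backwards and shift each letter +12.
For pinch: reverse → hcnip; then shift: h+12=t, c+12=o, n+12=z, i+12=u, p+12=b.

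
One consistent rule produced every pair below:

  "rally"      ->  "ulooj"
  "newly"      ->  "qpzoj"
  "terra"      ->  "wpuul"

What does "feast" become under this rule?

ipdve

Shifts by position in rally: pos 0: r→u (+3), pos 1: a→l (+11), pos 2: l→o (+3), pos 3: l→o (+3), pos 4: y→j (+11) — repeating every 3. It's a Vigenère-style cipher with numeric key [3,11,3]: position i shifts by key[i mod 3].
On feast: f+3=i, e+11=p, a+3=d, s+3=v, t+11=e.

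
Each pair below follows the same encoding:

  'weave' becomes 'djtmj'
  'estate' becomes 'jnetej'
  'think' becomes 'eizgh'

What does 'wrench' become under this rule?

dwjgbi

This is an affine cipher: with a=0,…,z=25, each position x becomes (17x+19) mod 26.
For wrench: w(22)→17·22+19≡3=d; r(17)→17·17+19≡22=w; e(4)→17·4+19≡9=j; n(13)→17·13+19≡6=g; c(2)→17·2+19≡1=b; h(7)→17·7+19≡8=i (all mod 26).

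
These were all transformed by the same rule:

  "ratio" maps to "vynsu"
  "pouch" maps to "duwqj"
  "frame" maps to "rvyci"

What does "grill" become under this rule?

r(17)→v(21) and a(0)→y(24) fit y≡9x+24 (mod 26); the inverse of 9 mod 26 is 3. This is an affine cipher: with a=0,…,z=25, each position x becomes (9x+24) mod 26.
Applying it to grill: g(6)→9·6+24≡0=a; r(17)→9·17+24≡21=v; i(8)→9·8+24≡18=s; l(11)→9·11+24≡19=t; l(11)→9·11+24≡19=t (all mod 26).

avstt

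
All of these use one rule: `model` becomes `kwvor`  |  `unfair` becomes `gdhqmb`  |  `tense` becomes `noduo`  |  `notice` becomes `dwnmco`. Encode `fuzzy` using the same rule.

hgxxe

m(12)→k(10) and o(14)→w(22) fit y≡19x+16 (mod 26); the inverse of 19 mod 26 is 11. Each letter's alphabet position (a=0..z=25) is mapped through 19·x+16 mod 26 — an affine cipher.
On fuzzy: f(5)→19·5+16≡7=h; u(20)→19·20+16≡6=g; z(25)→19·25+16≡23=x; z(25)→19·25+16≡23=x; y(24)→19·24+16≡4=e (all mod 26).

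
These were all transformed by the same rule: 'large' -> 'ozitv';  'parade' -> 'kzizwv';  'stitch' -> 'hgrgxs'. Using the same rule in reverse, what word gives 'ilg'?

rot

This is the alphabet-reversal cipher (Atbash): a becomes z, b becomes y, etc.
Undoing it on ilg: i↔r, l↔o, g↔t.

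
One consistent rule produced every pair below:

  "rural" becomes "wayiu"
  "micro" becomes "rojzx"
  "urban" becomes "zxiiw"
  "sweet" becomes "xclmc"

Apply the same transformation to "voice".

aupkn

In rural: r→w is +5, u→a is +6, r→y is +7, a→i is +8 — the shift increases by 1 each position. Letter i (0-indexed) is shifted by i+5, so successive shifts are 5, 6, 7, ….
On voice: v+5=a, o+6=u, i+7=p, c+8=k, e+9=n.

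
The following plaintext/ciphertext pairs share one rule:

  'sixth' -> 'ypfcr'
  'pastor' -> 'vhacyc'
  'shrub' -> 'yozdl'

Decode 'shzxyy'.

maroon

Each letter shifts forward by (position + 6), i.e. 6, 7, 8, … — the shift grows by one for each successive letter.
Undoing it on shzxyy: s−6=m, h−7=a, z−8=r, x−9=o, y−10=o, y−11=n.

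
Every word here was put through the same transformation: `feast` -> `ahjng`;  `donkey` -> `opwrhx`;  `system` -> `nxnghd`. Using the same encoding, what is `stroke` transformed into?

nguprh

Treating letters as 0–25, the rule is x ↦ 19x + 9 (mod 26).
On stroke: s(18)→19·18+9≡13=n; t(19)→19·19+9≡6=g; r(17)→19·17+9≡20=u; o(14)→19·14+9≡15=p; k(10)→19·10+9≡17=r; e(4)→19·4+9≡7=h (all mod 26).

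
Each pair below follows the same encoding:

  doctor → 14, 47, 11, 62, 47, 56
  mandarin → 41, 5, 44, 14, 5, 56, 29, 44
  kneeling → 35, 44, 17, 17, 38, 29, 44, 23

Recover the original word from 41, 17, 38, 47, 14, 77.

With a=1..z=26, the number is 3·pos + 2.
Undoing it on 41, 17, 38, 47, 14, 77: 41→(41−2)÷3=13=m, 17→(17−2)÷3=5=e, 38→(38−2)÷3=12=l, 47→(47−2)÷3=15=o, 14→(14−2)÷3=4=d, 77→(77−2)÷3=25=y.

melody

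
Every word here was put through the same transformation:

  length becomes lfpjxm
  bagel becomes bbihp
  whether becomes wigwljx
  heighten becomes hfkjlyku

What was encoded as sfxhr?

In length: l→l is +0, e→f is +1, n→p is +2, g→j is +3 — the shift increases by 1 each position. The shift increases by 1 at each position, starting from +0: 0, 1, 2, ….
Reversing it on sfxhr: s−0=s, f−1=e, x−2=v, h−3=e, r−4=n.

seven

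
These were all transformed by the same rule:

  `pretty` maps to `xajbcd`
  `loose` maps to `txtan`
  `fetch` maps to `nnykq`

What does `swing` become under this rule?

afnvp

A repeating key of period 3 is used — shifts +8, +9, +5 over and over.
On swing: s+8=a, w+9=f, i+5=n, n+8=v, g+9=p.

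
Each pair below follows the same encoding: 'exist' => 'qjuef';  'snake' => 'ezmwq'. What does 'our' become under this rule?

agd

Compare letters: e→q is +12, x→j is +12, i→u is +12 — a constant shift. Each letter is shifted forward by 12 in the alphabet (a Caesar shift of +12).
Applying it to our: o+12=a, u+12=g, r+12=d.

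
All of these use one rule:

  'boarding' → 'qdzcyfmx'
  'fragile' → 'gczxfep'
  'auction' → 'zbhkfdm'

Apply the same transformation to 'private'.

b(1)→q(16) and o(14)→d(3) fit y≡17x+25 (mod 26); the inverse of 17 mod 26 is 23. Treating letters as 0–25, the rule is x ↦ 17x + 25 (mod 26).
On private: p(15)→17·15+25≡20=u; r(17)→17·17+25≡2=c; i(8)→17·8+25≡5=f; v(21)→17·21+25≡18=s; a(0)→17·0+25≡25=z; t(19)→17·19+25≡10=k; e(4)→17·4+25≡15=p (all mod 26).

ucfszkp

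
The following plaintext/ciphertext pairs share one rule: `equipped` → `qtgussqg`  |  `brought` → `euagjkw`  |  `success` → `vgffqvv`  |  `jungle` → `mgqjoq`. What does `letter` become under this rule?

oqwwqu

Two shifts are in play — +12 for a/e/i/o/u, +3 for every other letter.
Applying it to letter: l(cons)+3=o, e(vowel)+12=q, t(cons)+3=w, t(cons)+3=w, e(vowel)+12=q, r(cons)+3=u.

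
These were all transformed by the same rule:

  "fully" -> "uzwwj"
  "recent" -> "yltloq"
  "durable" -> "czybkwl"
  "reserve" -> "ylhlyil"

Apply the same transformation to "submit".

hzkfvq

f(5)→u(20) and u(20)→z(25) fit y≡9x+1 (mod 26); the inverse of 9 mod 26 is 3. Each letter's alphabet position (a=0..z=25) is mapped through 9·x+1 mod 26 — an affine cipher.
Applying it to submit: s(18)→9·18+1≡7=h; u(20)→9·20+1≡25=z; b(1)→9·1+1≡10=k; m(12)→9·12+1≡5=f; i(8)→9·8+1≡21=v; t(19)→9·19+1≡16=q (all mod 26).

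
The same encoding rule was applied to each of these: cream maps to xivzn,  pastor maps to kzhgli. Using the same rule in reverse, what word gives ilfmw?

Each pair mirrors across the alphabet (c↔x, r↔i, e↔v): positions sum to 25. This is the alphabet-reversal cipher (Atbash): a becomes z, b becomes y, etc.
Reversing it on ilfmw: i↔r, l↔o, f↔u, m↔n, w↔d.

round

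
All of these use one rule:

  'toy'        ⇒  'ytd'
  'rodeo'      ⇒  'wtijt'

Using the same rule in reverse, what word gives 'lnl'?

This is a Caesar cipher with shift 5.
Decoding lnl: l−5=g, n−5=i, l−5=g.

gig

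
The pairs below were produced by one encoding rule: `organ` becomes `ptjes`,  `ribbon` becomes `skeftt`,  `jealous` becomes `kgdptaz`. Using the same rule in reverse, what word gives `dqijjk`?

coffee

In organ: o→p is +1, r→t is +2, g→j is +3, a→e is +4 — the shift increases by 1 each position. The shift increases by 1 at each position, starting from +1: 1, 2, 3, ….
Decoding dqijjk: d−1=c, q−2=o, i−3=f, j−4=f, j−5=e, k−6=e.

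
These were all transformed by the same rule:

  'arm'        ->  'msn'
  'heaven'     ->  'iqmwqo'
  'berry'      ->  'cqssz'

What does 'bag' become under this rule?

The rule splits by letter class: vowels +12, consonants +1.
For bag: b(cons)+1=c, a(vowel)+12=m, g(cons)+1=h.

cmh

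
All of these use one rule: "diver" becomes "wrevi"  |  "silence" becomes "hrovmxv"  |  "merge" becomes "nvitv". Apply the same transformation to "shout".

Each pair mirrors across the alphabet (d↔w, i↔r, v↔e): positions sum to 25. This is the alphabet-reversal cipher (Atbash): a becomes z, b becomes y, etc.
Applying it to shout: s↔h, h↔s, o↔l, u↔f, t↔g.

hslfg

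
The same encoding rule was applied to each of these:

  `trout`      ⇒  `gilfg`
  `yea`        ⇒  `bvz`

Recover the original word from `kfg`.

Each pair mirrors across the alphabet (t↔g, r↔i, o↔l): positions sum to 25. Each letter is replaced by its mirror in the alphabet: a↔z, b↔y, c↔x, and so on (the Atbash cipher).
Decoding kfg: k↔p, f↔u, g↔t.

put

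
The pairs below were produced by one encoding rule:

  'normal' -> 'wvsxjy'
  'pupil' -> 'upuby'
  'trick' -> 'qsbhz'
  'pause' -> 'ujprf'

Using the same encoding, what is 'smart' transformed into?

n(13)→w(22) and o(14)→v(21) fit y≡25x+9 (mod 26); the inverse of 25 mod 26 is 25. Treating letters as 0–25, the rule is x ↦ 25x + 9 (mod 26).
Applying it to smart: s(18)→25·18+9≡17=r; m(12)→25·12+9≡23=x; a(0)→25·0+9≡9=j; r(17)→25·17+9≡18=s; t(19)→25·19+9≡16=q (all mod 26).

rxjsq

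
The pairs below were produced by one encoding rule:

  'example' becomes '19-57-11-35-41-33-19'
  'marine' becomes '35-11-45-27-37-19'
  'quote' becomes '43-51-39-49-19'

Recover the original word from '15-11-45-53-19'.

e(#5)→19 and x(#24)→57: differences scale by 2, so n = 2·pos + 9. Each letter becomes 2×(its alphabet position, a=1..z=26) + 9.
Reversing it on 15-11-45-53-19: 15→(15−9)÷2=3=c, 11→(11−9)÷2=1=a, 45→(45−9)÷2=18=r, 53→(53−9)÷2=22=v, 19→(19−9)÷2=5=e.

carve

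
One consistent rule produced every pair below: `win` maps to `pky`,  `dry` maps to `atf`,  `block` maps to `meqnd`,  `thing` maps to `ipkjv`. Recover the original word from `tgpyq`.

owner

Two steps: reverse the string, then apply a Caesar shift of +2.
Decoding tgpyq: shift back: t−2=r, g−2=e, p−2=n, y−2=w, q−2=o → renwo; then reverse → owner.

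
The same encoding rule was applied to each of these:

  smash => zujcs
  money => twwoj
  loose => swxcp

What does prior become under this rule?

In smash: s→z is +7, m→u is +8, a→j is +9, s→c is +10 — the shift increases by 1 each position. The shift increases by 1 at each position, starting from +7: 7, 8, 9, ….
On prior: p+7=w, r+8=z, i+9=r, o+10=y, r+11=c.

wzryc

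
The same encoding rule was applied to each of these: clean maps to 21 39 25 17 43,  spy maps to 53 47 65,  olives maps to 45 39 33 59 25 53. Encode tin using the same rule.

55 33 43

c(#3)→21 and l(#12)→39: differences scale by 2, so n = 2·pos + 15. Each letter becomes 2×(its alphabet position, a=1..z=26) + 15.
Applying it to tin: t=20→55, i=9→33, n=14→43.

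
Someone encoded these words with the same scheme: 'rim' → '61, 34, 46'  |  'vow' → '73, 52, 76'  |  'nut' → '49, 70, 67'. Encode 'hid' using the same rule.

r(#18)→61 and i(#9)→34: differences scale by 3, so n = 3·pos + 7. The formula is n = 3×(alphabet index, a=1) + 7.
Applying it to hid: h=8→31, i=9→34, d=4→19.

31, 34, 19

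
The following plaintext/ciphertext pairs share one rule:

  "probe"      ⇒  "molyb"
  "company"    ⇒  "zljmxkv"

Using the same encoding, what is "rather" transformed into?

oxqebo

Compare letters: p→m is +23, r→o is +23, o→l is +23 — a constant shift. It's a constant shift of +23 (ROT23).
On rather: r+23=o, a+23=x, t+23=q, h+23=e, e+23=b, r+23=o.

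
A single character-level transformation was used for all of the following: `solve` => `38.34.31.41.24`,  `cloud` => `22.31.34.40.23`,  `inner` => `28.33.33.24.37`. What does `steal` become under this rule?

Letters become their 1-based position plus 19 (so a→20, b→21, …).
On steal: s=19→38, t=20→39, e=5→24, a=1→20, l=12→31.

38.39.24.20.31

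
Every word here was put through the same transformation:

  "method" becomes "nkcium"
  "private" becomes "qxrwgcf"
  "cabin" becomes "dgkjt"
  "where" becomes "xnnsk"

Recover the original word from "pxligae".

Shifts by position in method: pos 0: m→n (+1), pos 1: e→k (+6), pos 2: t→c (+9), pos 3: h→i (+1), pos 4: o→u (+6), pos 5: d→m (+9) — repeating every 3. The shifts repeat in a cycle of length 3: positions 0,1,… shift by +1, +6, +9, then the pattern repeats.
Reversing it on pxligae: p−1=o, x−6=r, l−9=c, i−1=h, g−6=a, a−9=r, e−1=d.

orchard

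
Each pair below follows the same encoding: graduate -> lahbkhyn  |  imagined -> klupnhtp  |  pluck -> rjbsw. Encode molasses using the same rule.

The output letters match the input read backwards, each shifted +7: graduate reversed is etaudarg. Two steps: reverse the string, then apply a Caesar shift of +7.
On molasses: reverse → sessalom; then shift: s+7=z, e+7=l, s+7=z, s+7=z, a+7=h, l+7=s, o+7=v, m+7=t.

zlzzhsvt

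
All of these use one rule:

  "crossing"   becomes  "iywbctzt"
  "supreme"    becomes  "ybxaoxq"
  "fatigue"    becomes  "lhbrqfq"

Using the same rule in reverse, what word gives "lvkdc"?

In crossing: c→i is +6, r→y is +7, o→w is +8, s→b is +9 — the shift increases by 1 each position. The shift increases by 1 at each position, starting from +6: 6, 7, 8, ….
Undoing it on lvkdc: l−6=f, v−7=o, k−8=c, d−9=u, c−10=s.

focus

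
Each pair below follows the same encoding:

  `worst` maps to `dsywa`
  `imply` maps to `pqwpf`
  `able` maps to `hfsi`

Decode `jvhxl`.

crate

Shifts by position in worst: pos 0: w→d (+7), pos 1: o→s (+4), pos 2: r→y (+7), pos 3: s→w (+4) — repeating every 2. A repeating key of period 2 is used — shifts +7, +4 over and over.
Undoing it on jvhxl: j−7=c, v−4=r, h−7=a, x−4=t, l−7=e.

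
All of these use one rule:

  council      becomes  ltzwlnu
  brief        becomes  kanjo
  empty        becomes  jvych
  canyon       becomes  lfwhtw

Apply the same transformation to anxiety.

The shift depends on letter class: consonant c→l is +9, but vowel o→t is +5. The rule splits by letter class: vowels +5, consonants +9.
Applying it to anxiety: a(vowel)+5=f, n(cons)+9=w, x(cons)+9=g, i(vowel)+5=n, e(vowel)+5=j, t(cons)+9=c, y(cons)+9=h.

fwgnjch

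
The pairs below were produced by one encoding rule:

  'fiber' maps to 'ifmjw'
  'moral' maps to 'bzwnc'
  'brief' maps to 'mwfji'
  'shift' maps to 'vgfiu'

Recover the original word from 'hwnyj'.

grape

Treating letters as 0–25, the rule is x ↦ 25x + 13 (mod 26).
Undoing it on hwnyj: h(7)→25·(7−13)≡6=g; w(22)→25·(22−13)≡17=r; n(13)→25·(13−13)≡0=a; y(24)→25·(24−13)≡15=p; j(9)→25·(9−13)≡4=e (all mod 26).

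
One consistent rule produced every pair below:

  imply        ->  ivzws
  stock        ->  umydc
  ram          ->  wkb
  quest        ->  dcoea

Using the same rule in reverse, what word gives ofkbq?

The output letters match the input read backwards, each shifted +10: imply reversed is ylpmi. The word is reversed, then every letter is shifted forward by 10.
Decoding ofkbq: shift back: o−10=e, f−10=v, k−10=a, b−10=r, q−10=g → evarg; then reverse → grave.

grave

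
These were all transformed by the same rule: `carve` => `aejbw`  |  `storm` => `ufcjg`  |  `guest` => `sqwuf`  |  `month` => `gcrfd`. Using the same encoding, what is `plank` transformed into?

c(2)→a(0) and a(0)→e(4) fit y≡11x+4 (mod 26); the inverse of 11 mod 26 is 19. Each letter's alphabet position (a=0..z=25) is mapped through 11·x+4 mod 26 — an affine cipher.
For plank: p(15)→11·15+4≡13=n; l(11)→11·11+4≡21=v; a(0)→11·0+4≡4=e; n(13)→11·13+4≡17=r; k(10)→11·10+4≡10=k (all mod 26).

nverk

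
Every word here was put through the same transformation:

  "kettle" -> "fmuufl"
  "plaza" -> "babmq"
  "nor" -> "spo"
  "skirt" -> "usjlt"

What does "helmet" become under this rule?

ufnmfi

The output letters match the input read backwards, each shifted +1: kettle reversed is elttek. Two steps: reverse the string, then apply a Caesar shift of +1.
Applying it to helmet: reverse → temleh; then shift: t+1=u, e+1=f, m+1=n, l+1=m, e+1=f, h+1=i.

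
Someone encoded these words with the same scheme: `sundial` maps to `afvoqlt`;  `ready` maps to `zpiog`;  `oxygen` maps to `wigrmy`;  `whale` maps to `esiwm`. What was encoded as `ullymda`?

madness

Shifts by position in sundial: pos 0: s→a (+8), pos 1: u→f (+11), pos 2: n→v (+8), pos 3: d→o (+11) — repeating every 2. It's a Vigenère-style cipher with numeric key [8,11]: position i shifts by key[i mod 2].
Decoding ullymda: u−8=m, l−11=a, l−8=d, y−11=n, m−8=e, d−11=s, a−8=s.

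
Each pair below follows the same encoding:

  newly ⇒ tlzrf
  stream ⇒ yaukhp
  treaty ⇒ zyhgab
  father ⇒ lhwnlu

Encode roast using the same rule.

xvdya

Shifts by position in newly: pos 0: n→t (+6), pos 1: e→l (+7), pos 2: w→z (+3), pos 3: l→r (+6), pos 4: y→f (+7) — repeating every 3. A repeating key of period 3 is used — shifts +6, +7, +3 over and over.
Applying it to roast: r+6=x, o+7=v, a+3=d, s+6=y, t+7=a.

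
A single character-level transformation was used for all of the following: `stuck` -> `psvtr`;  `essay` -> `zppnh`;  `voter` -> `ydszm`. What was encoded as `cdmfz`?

forge

s(18)→p(15) and t(19)→s(18) fit y≡3x+13 (mod 26); the inverse of 3 mod 26 is 9. Treating letters as 0–25, the rule is x ↦ 3x + 13 (mod 26).
Undoing it on cdmfz: c(2)→9·(2−13)≡5=f; d(3)→9·(3−13)≡14=o; m(12)→9·(12−13)≡17=r; f(5)→9·(5−13)≡6=g; z(25)→9·(25−13)≡4=e (all mod 26).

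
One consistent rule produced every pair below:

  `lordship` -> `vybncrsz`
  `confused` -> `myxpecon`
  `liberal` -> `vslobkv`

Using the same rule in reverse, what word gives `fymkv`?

Compare letters: l→v is +10, o→y is +10, r→b is +10 — a constant shift. It's a constant shift of +10 (ROT10).
Decoding fymkv: f−10=v, y−10=o, m−10=c, k−10=a, v−10=l.

vocal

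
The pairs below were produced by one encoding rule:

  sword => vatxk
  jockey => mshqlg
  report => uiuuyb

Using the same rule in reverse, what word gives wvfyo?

trash

In sword: s→v is +3, w→a is +4, o→t is +5, r→x is +6 — the shift increases by 1 each position. Letter i (0-indexed) is shifted by i+3, so successive shifts are 3, 4, 5, ….
Decoding wvfyo: w−3=t, v−4=r, f−5=a, y−6=s, o−7=h.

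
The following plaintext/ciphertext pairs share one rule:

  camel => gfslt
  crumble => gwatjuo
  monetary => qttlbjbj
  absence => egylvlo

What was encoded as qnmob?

might

In camel: c→g is +4, a→f is +5, m→s is +6, e→l is +7 — the shift increases by 1 each position. Each letter shifts forward by (position + 4), i.e. 4, 5, 6, … — the shift grows by one for each successive letter.
Decoding qnmob: q−4=m, n−5=i, m−6=g, o−7=h, b−8=t.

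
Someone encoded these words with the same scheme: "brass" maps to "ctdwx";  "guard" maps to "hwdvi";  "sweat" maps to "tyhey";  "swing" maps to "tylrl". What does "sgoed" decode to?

relay

In brass: b→c is +1, r→t is +2, a→d is +3, s→w is +4 — the shift increases by 1 each position. Each letter shifts forward by (position + 1), i.e. 1, 2, 3, … — the shift grows by one for each successive letter.
Undoing it on sgoed: s−1=r, g−2=e, o−3=l, e−4=a, d−5=y.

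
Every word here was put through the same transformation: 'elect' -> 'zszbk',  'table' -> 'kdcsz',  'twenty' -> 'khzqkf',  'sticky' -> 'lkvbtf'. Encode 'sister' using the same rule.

lvlkzm

Treating letters as 0–25, the rule is x ↦ 25x + 3 (mod 26).
For sister: s(18)→25·18+3≡11=l; i(8)→25·8+3≡21=v; s(18)→25·18+3≡11=l; t(19)→25·19+3≡10=k; e(4)→25·4+3≡25=z; r(17)→25·17+3≡12=m (all mod 26).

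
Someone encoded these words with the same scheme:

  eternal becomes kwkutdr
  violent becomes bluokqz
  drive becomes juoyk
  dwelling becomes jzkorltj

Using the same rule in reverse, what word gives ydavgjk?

sausage

Shifts by position in eternal: pos 0: e→k (+6), pos 1: t→w (+3), pos 2: e→k (+6), pos 3: r→u (+3) — repeating every 2. The shifts repeat in a cycle of length 2: positions 0,1,… shift by +6, +3, then the pattern repeats.
Reversing it on ydavgjk: y−6=s, d−3=a, a−6=u, v−3=s, g−6=a, j−3=g, k−6=e.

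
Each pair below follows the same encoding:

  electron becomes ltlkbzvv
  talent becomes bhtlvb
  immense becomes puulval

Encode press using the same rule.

xzlaa

The shift depends on letter class: consonant l→t is +8, but vowel e→l is +7. The rule splits by letter class: vowels +7, consonants +8.
Applying it to press: p(cons)+8=x, r(cons)+8=z, e(vowel)+7=l, s(cons)+8=a, s(cons)+8=a.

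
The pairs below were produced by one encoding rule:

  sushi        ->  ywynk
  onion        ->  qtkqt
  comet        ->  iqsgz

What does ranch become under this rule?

Two shifts are in play — +2 for a/e/i/o/u, +6 for every other letter.
On ranch: r(cons)+6=x, a(vowel)+2=c, n(cons)+6=t, c(cons)+6=i, h(cons)+6=n.

xctin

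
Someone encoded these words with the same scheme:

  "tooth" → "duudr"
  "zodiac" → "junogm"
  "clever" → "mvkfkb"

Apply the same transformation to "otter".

The rule splits by letter class: vowels +6, consonants +10.
For otter: o(vowel)+6=u, t(cons)+10=d, t(cons)+10=d, e(vowel)+6=k, r(cons)+10=b.

uddkb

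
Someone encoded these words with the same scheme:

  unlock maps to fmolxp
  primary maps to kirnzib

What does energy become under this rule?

vmvitb

Each pair mirrors across the alphabet (u↔f, n↔m, l↔o): positions sum to 25. Letters are reflected about the middle of the alphabet (position → 25−position): Atbash.
Applying it to energy: e↔v, n↔m, e↔v, r↔i, g↔t, y↔b.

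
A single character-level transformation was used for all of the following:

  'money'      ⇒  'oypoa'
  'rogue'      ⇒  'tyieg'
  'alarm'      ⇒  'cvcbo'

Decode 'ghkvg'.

exile

Shifts by position in money: pos 0: m→o (+2), pos 1: o→y (+10), pos 2: n→p (+2), pos 3: e→o (+10) — repeating every 2. A repeating key of period 2 is used — shifts +2, +10 over and over.
Reversing it on ghkvg: g−2=e, h−10=x, k−2=i, v−10=l, g−2=e.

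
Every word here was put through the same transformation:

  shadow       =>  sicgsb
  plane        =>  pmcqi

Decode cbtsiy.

In shadow: s→s is +0, h→i is +1, a→c is +2, d→g is +3 — the shift increases by 1 each position. The shift increases by 1 at each position, starting from +0: 0, 1, 2, ….
Undoing it on cbtsiy: c−0=c, b−1=a, t−2=r, s−3=p, i−4=e, y−5=t.

carpet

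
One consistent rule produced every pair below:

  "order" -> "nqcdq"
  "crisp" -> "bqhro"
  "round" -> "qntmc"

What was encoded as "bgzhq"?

chair

It's a constant shift of +25 (ROT25).
Reversing it on bgzhq: b−25=c, g−25=h, z−25=a, h−25=i, q−25=r.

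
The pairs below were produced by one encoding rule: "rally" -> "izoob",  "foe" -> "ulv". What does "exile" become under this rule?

vcrov

Each letter is replaced by its mirror in the alphabet: a↔z, b↔y, c↔x, and so on (the Atbash cipher).
On exile: e↔v, x↔c, i↔r, l↔o, e↔v.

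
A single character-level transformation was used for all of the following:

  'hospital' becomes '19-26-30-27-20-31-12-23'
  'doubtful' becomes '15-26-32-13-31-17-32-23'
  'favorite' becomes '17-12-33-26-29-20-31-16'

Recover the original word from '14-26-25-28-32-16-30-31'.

h is letter #8 and maps to 19: an offset of 11. Each letter is replaced by its alphabet position (a=1..z=26) + 11.
Decoding 14-26-25-28-32-16-30-31: 14→(14−11)÷1=3=c, 26→(26−11)÷1=15=o, 25→(25−11)÷1=14=n, 28→(28−11)÷1=17=q, 32→(32−11)÷1=21=u, 16→(16−11)÷1=5=e, 30→(30−11)÷1=19=s, 31→(31−11)÷1=20=t.

conquest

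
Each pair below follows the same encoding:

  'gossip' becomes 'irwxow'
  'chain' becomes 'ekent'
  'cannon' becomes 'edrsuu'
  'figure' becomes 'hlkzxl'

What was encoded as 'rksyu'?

In gossip: g→i is +2, o→r is +3, s→w is +4, s→x is +5 — the shift increases by 1 each position. Each letter shifts forward by (position + 2), i.e. 2, 3, 4, … — the shift grows by one for each successive letter.
Undoing it on rksyu: r−2=p, k−3=h, s−4=o, y−5=t, u−6=o.

photo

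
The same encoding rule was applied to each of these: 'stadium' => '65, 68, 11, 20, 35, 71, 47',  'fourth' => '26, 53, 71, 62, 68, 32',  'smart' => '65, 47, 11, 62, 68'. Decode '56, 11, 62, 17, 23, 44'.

s(#19)→65 and t(#20)→68: differences scale by 3, so n = 3·pos + 8. With a=1..z=26, the number is 3·pos + 8.
Undoing it on 56, 11, 62, 17, 23, 44: 56→(56−8)÷3=16=p, 11→(11−8)÷3=1=a, 62→(62−8)÷3=18=r, 17→(17−8)÷3=3=c, 23→(23−8)÷3=5=e, 44→(44−8)÷3=12=l.

parcel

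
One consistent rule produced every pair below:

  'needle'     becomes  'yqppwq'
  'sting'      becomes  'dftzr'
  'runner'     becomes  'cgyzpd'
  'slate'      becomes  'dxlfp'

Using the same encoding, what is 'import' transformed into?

Shifts by position in needle: pos 0: n→y (+11), pos 1: e→q (+12), pos 2: e→p (+11), pos 3: d→p (+12) — repeating every 2. It's a Vigenère-style cipher with numeric key [11,12]: position i shifts by key[i mod 2].
Applying it to import: i+11=t, m+12=y, p+11=a, o+12=a, r+11=c, t+12=f.

tyaacf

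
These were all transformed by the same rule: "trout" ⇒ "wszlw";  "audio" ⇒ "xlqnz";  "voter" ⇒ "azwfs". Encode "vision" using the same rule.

t(19)→w(22) and r(17)→s(18) fit y≡15x+23 (mod 26); the inverse of 15 mod 26 is 7. This is an affine cipher: with a=0,…,z=25, each position x becomes (15x+23) mod 26.
Applying it to vision: v(21)→15·21+23≡0=a; i(8)→15·8+23≡13=n; s(18)→15·18+23≡7=h; i(8)→15·8+23≡13=n; o(14)→15·14+23≡25=z; n(13)→15·13+23≡10=k (all mod 26).

anhnzk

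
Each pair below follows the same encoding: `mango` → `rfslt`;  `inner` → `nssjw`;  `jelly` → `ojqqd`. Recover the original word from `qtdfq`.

Compare letters: m→r is +5, a→f is +5, n→s is +5 — a constant shift. Every letter moves 5 places later in the alphabet, wrapping around z→a.
Undoing it on qtdfq: q−5=l, t−5=o, d−5=y, f−5=a, q−5=l.

loyal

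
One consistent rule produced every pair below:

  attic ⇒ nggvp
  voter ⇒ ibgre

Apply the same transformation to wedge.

It's a constant shift of +13 (ROT13).
On wedge: w+13=j, e+13=r, d+13=q, g+13=t, e+13=r.

jrqtr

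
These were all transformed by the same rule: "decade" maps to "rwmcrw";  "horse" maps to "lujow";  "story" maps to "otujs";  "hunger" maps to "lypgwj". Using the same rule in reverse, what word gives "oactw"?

Each letter's alphabet position (a=0..z=25) is mapped through 5·x+2 mod 26 — an affine cipher.
Undoing it on oactw: o(14)→21·(14−2)≡18=s; a(0)→21·(0−2)≡10=k; c(2)→21·(2−2)≡0=a; t(19)→21·(19−2)≡19=t; w(22)→21·(22−2)≡4=e (all mod 26).

skate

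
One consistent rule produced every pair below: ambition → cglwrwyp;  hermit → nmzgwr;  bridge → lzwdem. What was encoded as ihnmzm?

sphere

a(0)→c(2) and m(12)→g(6) fit y≡9x+2 (mod 26); the inverse of 9 mod 26 is 3. Each letter's alphabet position (a=0..z=25) is mapped through 9·x+2 mod 26 — an affine cipher.
Reversing it on ihnmzm: i(8)→3·(8−2)≡18=s; h(7)→3·(7−2)≡15=p; n(13)→3·(13−2)≡7=h; m(12)→3·(12−2)≡4=e; z(25)→3·(25−2)≡17=r; m(12)→3·(12−2)≡4=e (all mod 26).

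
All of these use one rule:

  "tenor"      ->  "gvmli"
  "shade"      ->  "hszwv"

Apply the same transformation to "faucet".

uzfxvg

Each letter is replaced by its mirror in the alphabet: a↔z, b↔y, c↔x, and so on (the Atbash cipher).
On faucet: f↔u, a↔z, u↔f, c↔x, e↔v, t↔g.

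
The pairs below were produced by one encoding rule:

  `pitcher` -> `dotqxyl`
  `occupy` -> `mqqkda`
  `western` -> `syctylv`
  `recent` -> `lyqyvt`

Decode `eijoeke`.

p(15)→d(3) and i(8)→o(14) fit y≡17x+8 (mod 26); the inverse of 17 mod 26 is 23. This is an affine cipher: with a=0,…,z=25, each position x becomes (17x+8) mod 26.
Reversing it on eijoeke: e(4)→23·(4−8)≡12=m; i(8)→23·(8−8)≡0=a; j(9)→23·(9−8)≡23=x; o(14)→23·(14−8)≡8=i; e(4)→23·(4−8)≡12=m; k(10)→23·(10−8)≡20=u; e(4)→23·(4−8)≡12=m (all mod 26).

maximum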